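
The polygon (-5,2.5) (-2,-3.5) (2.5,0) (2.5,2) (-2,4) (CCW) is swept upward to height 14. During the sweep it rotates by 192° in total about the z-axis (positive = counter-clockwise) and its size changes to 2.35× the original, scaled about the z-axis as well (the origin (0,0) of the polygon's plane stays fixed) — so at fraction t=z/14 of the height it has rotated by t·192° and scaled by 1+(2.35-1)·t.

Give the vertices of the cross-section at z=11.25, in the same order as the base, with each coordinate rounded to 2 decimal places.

t = z/height = 11.25/14 = 0.803571
s = 1 + (scale-1)·z/height = 1 + (2.35-1)·11.25/14 = 2.084821
θ = twist·z/height = 192°·11.25/14 = 154.2857° = 2.692794 rad
cos θ = -0.900969, sin θ = 0.433884 (intermediates below are computed at full precision and shown rounded to 5 d.p.)
v1: (-5,2.5) → rotate → (3.42013,-4.42184) → ×s → (7.13037,-9.21875) → (7.13,-9.22)
v2: (-2,-3.5) → rotate → (3.32053,2.28562) → ×s → (6.92271,4.76512) → (6.92,4.77)
v3: (2.5,0) → rotate → (-2.25242,1.08471) → ×s → (-4.69590,2.26143) → (-4.70,2.26)
v4: (2.5,2) → rotate → (-3.12019,-0.71723) → ×s → (-6.50504,-1.49529) → (-6.51,-1.50)
v5: (-2,4) → rotate → (0.06640,-4.47164) → ×s → (0.13844,-9.32258) → (0.14,-9.32)

Cross-section at z=11.25: (7.13,-9.22) (6.92,4.77) (-4.70,2.26) (-6.51,-1.50) (0.14,-9.32)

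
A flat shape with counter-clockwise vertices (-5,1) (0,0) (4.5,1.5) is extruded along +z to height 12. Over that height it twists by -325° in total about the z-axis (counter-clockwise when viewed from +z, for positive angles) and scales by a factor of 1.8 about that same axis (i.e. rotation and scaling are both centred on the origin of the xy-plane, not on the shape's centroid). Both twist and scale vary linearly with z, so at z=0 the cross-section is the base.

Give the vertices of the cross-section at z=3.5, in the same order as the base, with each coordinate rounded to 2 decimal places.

t = z/height = 3.5/12 = 0.291667
s = 1 + (scale-1)·z/height = 1 + (1.8-1)·3.5/12 = 1.233333
θ = twist·z/height = -325°·3.5/12 = -94.7917° = -1.654427 rad
cos θ = -0.083533, sin θ = -0.996505 (intermediates below are computed at full precision and shown rounded to 5 d.p.)
v1: (-5,1) → rotate → (1.41417,4.89899) → ×s → (1.74414,6.04209) → (1.74,6.04)
v2: (0,0) → rotate → (0.00000,0.00000) → ×s → (0.00000,0.00000) → (0.00,0.00)
v3: (4.5,1.5) → rotate → (1.11886,-4.60957) → ×s → (1.37993,-5.68514) → (1.38,-5.69)

Cross-section at z=3.5: (1.74,6.04) (0.00,0.00) (1.38,-5.69)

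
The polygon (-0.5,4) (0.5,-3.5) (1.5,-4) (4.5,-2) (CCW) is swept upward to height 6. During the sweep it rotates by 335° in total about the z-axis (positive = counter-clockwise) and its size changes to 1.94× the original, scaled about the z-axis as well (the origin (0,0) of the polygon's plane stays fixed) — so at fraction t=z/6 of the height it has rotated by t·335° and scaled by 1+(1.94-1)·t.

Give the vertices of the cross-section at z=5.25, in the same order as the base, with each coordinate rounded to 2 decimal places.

Cross-section at z=5.25: (6.35,3.70) (-5.51,-3.34) (-5.63,-5.38) (-0.13,-8.97)

t = z/height = 5.25/6 = 0.875
s = 1 + (scale-1)·z/height = 1 + (1.94-1)·5.25/6 = 1.822500
θ = twist·z/height = 335°·5.25/6 = 293.1250° = 5.115996 rad
cos θ = 0.392738, sin θ = -0.919650 (intermediates below are computed at full precision and shown rounded to 5 d.p.)
v1: (-0.5,4) → rotate → (3.48223,2.03078) → ×s → (6.34637,3.70109) → (6.35,3.70)
v2: (0.5,-3.5) → rotate → (-3.02241,-1.83441) → ×s → (-5.50834,-3.34321) → (-5.51,-3.34)
v3: (1.5,-4) → rotate → (-3.08949,-2.95043) → ×s → (-5.63060,-5.37716) → (-5.63,-5.38)
v4: (4.5,-2) → rotate → (-0.07198,-4.92390) → ×s → (-0.13118,-8.97381) → (-0.13,-8.97)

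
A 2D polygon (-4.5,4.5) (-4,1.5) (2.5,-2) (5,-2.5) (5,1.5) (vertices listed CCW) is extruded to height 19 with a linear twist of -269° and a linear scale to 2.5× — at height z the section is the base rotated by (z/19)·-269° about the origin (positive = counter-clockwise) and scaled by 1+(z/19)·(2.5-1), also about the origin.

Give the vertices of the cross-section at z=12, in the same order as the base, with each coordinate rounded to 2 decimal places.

Cross-section at z=12: (10.16,-7.09) (8.18,-1.51) (-5.48,2.98) (-10.44,3.08) (-9.07,-4.58)

t = z/height = 12/19 = 0.631579
s = 1 + (scale-1)·z/height = 1 + (2.5-1)·12/19 = 1.947368
θ = twist·z/height = -269°·12/19 = -169.8947° = -2.965223 rad
cos θ = -0.984487, sin θ = -0.175457 (intermediates below are computed at full precision and shown rounded to 5 d.p.)
v1: (-4.5,4.5) → rotate → (5.21975,-3.64063) → ×s → (10.16477,-7.08966) → (10.16,-7.09)
v2: (-4,1.5) → rotate → (4.20113,-0.77490) → ×s → (8.18116,-1.50902) → (8.18,-1.51)
v3: (2.5,-2) → rotate → (-2.81213,1.53033) → ×s → (-5.47626,2.98012) → (-5.48,2.98)
v4: (5,-2.5) → rotate → (-5.36108,1.58393) → ×s → (-10.43999,3.08450) → (-10.44,3.08)
v5: (5,1.5) → rotate → (-4.65925,-2.35402) → ×s → (-9.07328,-4.58414) → (-9.07,-4.58)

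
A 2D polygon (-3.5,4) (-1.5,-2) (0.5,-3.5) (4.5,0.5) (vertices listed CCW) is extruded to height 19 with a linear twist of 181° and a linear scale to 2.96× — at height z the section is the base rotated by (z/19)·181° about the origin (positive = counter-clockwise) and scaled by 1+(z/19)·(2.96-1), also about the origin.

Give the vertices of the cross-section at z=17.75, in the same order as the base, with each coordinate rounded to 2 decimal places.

Cross-section at z=17.75: (7.59,-12.99) (5.24,4.76) (0.49,10.00) (-12.78,1.02)

t = z/height = 17.75/19 = 0.934211
s = 1 + (scale-1)·z/height = 1 + (2.96-1)·17.75/19 = 2.831053
θ = twist·z/height = 181°·17.75/19 = 169.0921° = 2.951214 rad
cos θ = -0.981933, sin θ = 0.189231 (intermediates below are computed at full precision and shown rounded to 5 d.p.)
v1: (-3.5,4) → rotate → (2.67984,-4.59004) → ×s → (7.58677,-12.99464) → (7.59,-12.99)
v2: (-1.5,-2) → rotate → (1.85136,1.68002) → ×s → (5.24130,4.75622) → (5.24,4.76)
v3: (0.5,-3.5) → rotate → (0.17134,3.53138) → ×s → (0.48508,9.99752) → (0.49,10.00)
v4: (4.5,0.5) → rotate → (-4.51331,0.36057) → ×s → (-12.77742,1.02080) → (-12.78,1.02)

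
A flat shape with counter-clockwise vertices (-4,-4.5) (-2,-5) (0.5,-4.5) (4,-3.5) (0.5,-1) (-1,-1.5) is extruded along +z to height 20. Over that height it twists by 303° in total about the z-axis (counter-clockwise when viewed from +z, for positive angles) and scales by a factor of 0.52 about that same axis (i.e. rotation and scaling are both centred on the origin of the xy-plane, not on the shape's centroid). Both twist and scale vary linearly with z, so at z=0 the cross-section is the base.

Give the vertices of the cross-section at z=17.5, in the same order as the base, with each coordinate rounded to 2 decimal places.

t = z/height = 17.5/20 = 0.875
s = 1 + (scale-1)·z/height = 1 + (0.52-1)·17.5/20 = 0.580000
θ = twist·z/height = 303°·17.5/20 = 265.1250° = 4.627304 rad
cos θ = -0.084982, sin θ = -0.996382 (intermediates below are computed at full precision and shown rounded to 5 d.p.)
v1: (-4,-4.5) → rotate → (-4.14379,4.36795) → ×s → (-2.40340,2.53341) → (-2.40,2.53)
v2: (-2,-5) → rotate → (-4.81195,2.41768) → ×s → (-2.79093,1.40225) → (-2.79,1.40)
v3: (0.5,-4.5) → rotate → (-4.52621,-0.11577) → ×s → (-2.62520,-0.06715) → (-2.63,-0.07)
v4: (4,-3.5) → rotate → (-3.82727,-3.68809) → ×s → (-2.21982,-2.13909) → (-2.22,-2.14)
v5: (0.5,-1) → rotate → (-1.03887,-0.41321) → ×s → (-0.60255,-0.23966) → (-0.60,-0.24)
v6: (-1,-1.5) → rotate → (-1.40959,1.12386) → ×s → (-0.81756,0.65184) → (-0.82,0.65)

Cross-section at z=17.5: (-2.40,2.53) (-2.79,1.40) (-2.63,-0.07) (-2.22,-2.14) (-0.60,-0.24) (-0.82,0.65)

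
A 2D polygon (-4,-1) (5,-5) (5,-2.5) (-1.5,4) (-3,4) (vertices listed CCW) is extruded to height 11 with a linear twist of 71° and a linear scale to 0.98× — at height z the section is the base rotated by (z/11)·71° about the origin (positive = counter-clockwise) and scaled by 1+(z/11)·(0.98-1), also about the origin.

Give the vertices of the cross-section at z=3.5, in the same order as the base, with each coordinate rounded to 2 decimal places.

Cross-section at z=3.5: (-3.29,-2.44) (6.50,-2.68) (5.54,-0.38) (-2.90,3.10) (-4.28,2.52)

t = z/height = 3.5/11 = 0.318182
s = 1 + (scale-1)·z/height = 1 + (0.98-1)·3.5/11 = 0.993636
θ = twist·z/height = 71°·3.5/11 = 22.5909° = 0.394286 rad
cos θ = 0.923271, sin θ = 0.384149 (intermediates below are computed at full precision and shown rounded to 5 d.p.)
v1: (-4,-1) → rotate → (-3.30894,-2.45987) → ×s → (-3.28788,-2.44421) → (-3.29,-2.44)
v2: (5,-5) → rotate → (6.53710,-2.69561) → ×s → (6.49550,-2.67846) → (6.50,-2.68)
v3: (5,-2.5) → rotate → (5.57673,-0.38743) → ×s → (5.54124,-0.38497) → (5.54,-0.38)
v4: (-1.5,4) → rotate → (-2.92150,3.11686) → ×s → (-2.90291,3.09703) → (-2.90,3.10)
v5: (-3,4) → rotate → (-4.30641,2.54064) → ×s → (-4.27900,2.52447) → (-4.28,2.52)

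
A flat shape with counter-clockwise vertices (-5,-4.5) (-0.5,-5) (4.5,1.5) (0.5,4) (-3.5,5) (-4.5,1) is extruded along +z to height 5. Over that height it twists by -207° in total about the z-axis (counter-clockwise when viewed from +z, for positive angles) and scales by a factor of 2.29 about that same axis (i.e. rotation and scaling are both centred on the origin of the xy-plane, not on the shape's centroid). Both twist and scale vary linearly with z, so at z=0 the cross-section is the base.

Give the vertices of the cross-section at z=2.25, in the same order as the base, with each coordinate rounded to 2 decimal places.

t = z/height = 2.25/5 = 0.45
s = 1 + (scale-1)·z/height = 1 + (2.29-1)·2.25/5 = 1.580500
θ = twist·z/height = -207°·2.25/5 = -93.1500° = -1.625774 rad
cos θ = -0.054950, sin θ = -0.998489 (intermediates below are computed at full precision and shown rounded to 5 d.p.)
v1: (-5,-4.5) → rotate → (-4.21845,5.23972) → ×s → (-6.66726,8.28138) → (-6.67,8.28)
v2: (-0.5,-5) → rotate → (-4.96497,0.77400) → ×s → (-7.84714,1.22330) → (-7.85,1.22)
v3: (4.5,1.5) → rotate → (1.25046,-4.57563) → ×s → (1.97635,-7.23178) → (1.98,-7.23)
v4: (0.5,4) → rotate → (3.96648,-0.71905) → ×s → (6.26902,-1.13645) → (6.27,-1.14)
v5: (-3.5,5) → rotate → (5.18477,3.21996) → ×s → (8.19453,5.08915) → (8.19,5.09)
v6: (-4.5,1) → rotate → (1.24576,4.43825) → ×s → (1.96893,7.01466) → (1.97,7.01)

Cross-section at z=2.25: (-6.67,8.28) (-7.85,1.22) (1.98,-7.23) (6.27,-1.14) (8.19,5.09) (1.97,7.01)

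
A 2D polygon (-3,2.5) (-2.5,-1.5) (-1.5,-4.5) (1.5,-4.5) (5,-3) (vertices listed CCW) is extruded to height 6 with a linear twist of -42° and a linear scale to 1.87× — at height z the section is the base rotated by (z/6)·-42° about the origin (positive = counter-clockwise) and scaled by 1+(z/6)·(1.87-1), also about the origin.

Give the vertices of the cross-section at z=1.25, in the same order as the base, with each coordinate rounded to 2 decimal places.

Cross-section at z=1.25: (-3.05,3.46) (-3.19,-1.30) (-2.56,-4.98) (0.94,-5.52) (5.30,-4.40)

t = z/height = 1.25/6 = 0.208333
s = 1 + (scale-1)·z/height = 1 + (1.87-1)·1.25/6 = 1.181250
θ = twist·z/height = -42°·1.25/6 = -8.7500° = -0.152716 rad
cos θ = 0.988362, sin θ = -0.152123 (intermediates below are computed at full precision and shown rounded to 5 d.p.)
v1: (-3,2.5) → rotate → (-2.58478,2.92727) → ×s → (-3.05327,3.45784) → (-3.05,3.46)
v2: (-2.5,-1.5) → rotate → (-2.69909,-1.10223) → ×s → (-3.18830,-1.30201) → (-3.19,-1.30)
v3: (-1.5,-4.5) → rotate → (-2.16710,-4.21944) → ×s → (-2.55988,-4.98422) → (-2.56,-4.98)
v4: (1.5,-4.5) → rotate → (0.79799,-4.67581) → ×s → (0.94262,-5.52330) → (0.94,-5.52)
v5: (5,-3) → rotate → (4.48544,-3.72570) → ×s → (5.29842,-4.40098) → (5.30,-4.40)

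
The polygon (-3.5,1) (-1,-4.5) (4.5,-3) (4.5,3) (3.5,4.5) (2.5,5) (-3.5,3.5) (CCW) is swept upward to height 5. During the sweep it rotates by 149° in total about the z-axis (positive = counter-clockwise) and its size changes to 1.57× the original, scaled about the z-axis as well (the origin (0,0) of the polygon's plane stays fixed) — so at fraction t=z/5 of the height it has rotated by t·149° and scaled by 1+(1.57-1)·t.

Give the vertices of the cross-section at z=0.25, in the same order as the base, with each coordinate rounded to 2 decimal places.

t = z/height = 0.25/5 = 0.05
s = 1 + (scale-1)·z/height = 1 + (1.57-1)·0.25/5 = 1.028500
θ = twist·z/height = 149°·0.25/5 = 7.4500° = 0.130027 rad
cos θ = 0.991558, sin θ = 0.129661 (intermediates below are computed at full precision and shown rounded to 5 d.p.)
v1: (-3.5,1) → rotate → (-3.60012,0.53775) → ×s → (-3.70272,0.55307) → (-3.70,0.55)
v2: (-1,-4.5) → rotate → (-0.40808,-4.59167) → ×s → (-0.41971,-4.72254) → (-0.42,-4.72)
v3: (4.5,-3) → rotate → (4.85100,-2.39120) → ×s → (4.98925,-2.45935) → (4.99,-2.46)
v4: (4.5,3) → rotate → (4.07303,3.55815) → ×s → (4.18911,3.65956) → (4.19,3.66)
v5: (3.5,4.5) → rotate → (2.88698,4.91583) → ×s → (2.96926,5.05593) → (2.97,5.06)
v6: (2.5,5) → rotate → (1.83059,5.28194) → ×s → (1.88276,5.43248) → (1.88,5.43)
v7: (-3.5,3.5) → rotate → (-3.92427,3.01664) → ×s → (-4.03611,3.10262) → (-4.04,3.10)

Cross-section at z=0.25: (-3.70,0.55) (-0.42,-4.72) (4.99,-2.46) (4.19,3.66) (2.97,5.06) (1.88,5.43) (-4.04,3.10)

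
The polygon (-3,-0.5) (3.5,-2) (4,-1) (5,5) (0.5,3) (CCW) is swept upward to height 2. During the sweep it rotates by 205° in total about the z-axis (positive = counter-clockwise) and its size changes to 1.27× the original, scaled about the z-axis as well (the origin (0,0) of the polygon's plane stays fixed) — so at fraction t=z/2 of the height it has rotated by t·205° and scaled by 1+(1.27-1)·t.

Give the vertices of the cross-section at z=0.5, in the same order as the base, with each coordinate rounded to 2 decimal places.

t = z/height = 0.5/2 = 0.25
s = 1 + (scale-1)·z/height = 1 + (1.27-1)·0.5/2 = 1.067500
θ = twist·z/height = 205°·0.5/2 = 51.2500° = 0.894481 rad
cos θ = 0.625923, sin θ = 0.779884 (intermediates below are computed at full precision and shown rounded to 5 d.p.)
v1: (-3,-0.5) → rotate → (-1.48783,-2.65262) → ×s → (-1.58826,-2.83167) → (-1.59,-2.83)
v2: (3.5,-2) → rotate → (3.75050,1.47775) → ×s → (4.00366,1.57750) → (4.00,1.58)
v3: (4,-1) → rotate → (3.28358,2.49361) → ×s → (3.50522,2.66193) → (3.51,2.66)
v4: (5,5) → rotate → (-0.76981,7.02904) → ×s → (-0.82177,7.50350) → (-0.82,7.50)
v5: (0.5,3) → rotate → (-2.02669,2.26771) → ×s → (-2.16349,2.42078) → (-2.16,2.42)

Cross-section at z=0.5: (-1.59,-2.83) (4.00,1.58) (3.51,2.66) (-0.82,7.50) (-2.16,2.42)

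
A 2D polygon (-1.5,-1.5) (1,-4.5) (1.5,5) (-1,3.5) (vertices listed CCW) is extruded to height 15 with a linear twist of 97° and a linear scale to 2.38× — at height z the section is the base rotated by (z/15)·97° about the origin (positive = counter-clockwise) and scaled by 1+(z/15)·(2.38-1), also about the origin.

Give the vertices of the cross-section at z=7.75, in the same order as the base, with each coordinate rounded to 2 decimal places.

Cross-section at z=7.75: (0.32,-3.62) (7.01,-3.63) (-4.92,7.46) (-5.70,2.53)

t = z/height = 7.75/15 = 0.516667
s = 1 + (scale-1)·z/height = 1 + (2.38-1)·7.75/15 = 1.713000
θ = twist·z/height = 97°·7.75/15 = 50.1167° = 0.874701 rad
cos θ = 0.641226, sin θ = 0.767352 (intermediates below are computed at full precision and shown rounded to 5 d.p.)
v1: (-1.5,-1.5) → rotate → (0.18919,-2.11287) → ×s → (0.32408,-3.61934) → (0.32,-3.62)
v2: (1,-4.5) → rotate → (4.09431,-2.11817) → ×s → (7.01355,-3.62842) → (7.01,-3.63)
v3: (1.5,5) → rotate → (-2.87492,4.35716) → ×s → (-4.92474,7.46381) → (-4.92,7.46)
v4: (-1,3.5) → rotate → (-3.32696,1.47694) → ×s → (-5.69908,2.53000) → (-5.70,2.53)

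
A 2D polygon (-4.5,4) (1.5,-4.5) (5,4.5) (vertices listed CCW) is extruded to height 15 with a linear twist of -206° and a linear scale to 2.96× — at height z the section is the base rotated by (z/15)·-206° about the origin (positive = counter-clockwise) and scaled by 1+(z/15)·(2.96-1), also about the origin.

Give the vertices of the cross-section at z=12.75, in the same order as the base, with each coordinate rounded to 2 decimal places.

t = z/height = 12.75/15 = 0.85
s = 1 + (scale-1)·z/height = 1 + (2.96-1)·12.75/15 = 2.666000
θ = twist·z/height = -206°·12.75/15 = -175.1000° = -3.056072 rad
cos θ = -0.996345, sin θ = -0.085417 (intermediates below are computed at full precision and shown rounded to 5 d.p.)
v1: (-4.5,4) → rotate → (4.82522,-3.60101) → ×s → (12.86404,-9.60028) → (12.86,-9.60)
v2: (1.5,-4.5) → rotate → (-1.87889,4.35543) → ×s → (-5.00913,11.61157) → (-5.01,11.61)
v3: (5,4.5) → rotate → (-4.59735,-4.91064) → ×s → (-12.25654,-13.09176) → (-12.26,-13.09)

Cross-section at z=12.75: (12.86,-9.60) (-5.01,11.61) (-12.26,-13.09)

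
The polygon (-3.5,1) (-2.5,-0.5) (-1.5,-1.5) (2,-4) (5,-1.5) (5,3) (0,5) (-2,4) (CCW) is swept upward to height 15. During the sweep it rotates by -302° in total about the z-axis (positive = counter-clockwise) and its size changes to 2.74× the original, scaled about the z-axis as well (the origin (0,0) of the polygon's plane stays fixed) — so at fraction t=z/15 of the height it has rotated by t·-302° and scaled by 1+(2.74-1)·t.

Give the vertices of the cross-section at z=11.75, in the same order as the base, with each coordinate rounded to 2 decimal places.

t = z/height = 11.75/15 = 0.783333
s = 1 + (scale-1)·z/height = 1 + (2.74-1)·11.75/15 = 2.363000
θ = twist·z/height = -302°·11.75/15 = -236.5667° = -4.128867 rad
cos θ = -0.550966, sin θ = 0.834527 (intermediates below are computed at full precision and shown rounded to 5 d.p.)
v1: (-3.5,1) → rotate → (1.09385,-3.47181) → ×s → (2.58478,-8.20389) → (2.58,-8.20)
v2: (-2.5,-0.5) → rotate → (1.79468,-1.81084) → ×s → (4.24083,-4.27900) → (4.24,-4.28)
v3: (-1.5,-1.5) → rotate → (2.07824,-0.42534) → ×s → (4.91088,-1.00508) → (4.91,-1.01)
v4: (2,-4) → rotate → (2.23618,3.87292) → ×s → (5.28409,9.15171) → (5.28,9.15)
v5: (5,-1.5) → rotate → (-1.50304,4.99909) → ×s → (-3.55168,11.81284) → (-3.55,11.81)
v6: (5,3) → rotate → (-5.25841,2.51974) → ×s → (-12.42563,5.95414) → (-12.43,5.95)
v7: (0,5) → rotate → (-4.17264,-2.75483) → ×s → (-9.85994,-6.50967) → (-9.86,-6.51)
v8: (-2,4) → rotate → (-2.23618,-3.87292) → ×s → (-5.28409,-9.15171) → (-5.28,-9.15)

Cross-section at z=11.75: (2.58,-8.20) (4.24,-4.28) (4.91,-1.01) (5.28,9.15) (-3.55,11.81) (-12.43,5.95) (-9.86,-6.51) (-5.28,-9.15)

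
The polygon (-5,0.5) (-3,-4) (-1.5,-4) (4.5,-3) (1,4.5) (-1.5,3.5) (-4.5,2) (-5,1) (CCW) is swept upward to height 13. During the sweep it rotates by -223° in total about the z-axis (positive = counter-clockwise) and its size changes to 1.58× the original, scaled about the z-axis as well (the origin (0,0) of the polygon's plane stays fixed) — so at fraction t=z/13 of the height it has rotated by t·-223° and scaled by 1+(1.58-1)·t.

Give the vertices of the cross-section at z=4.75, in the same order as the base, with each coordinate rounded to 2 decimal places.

t = z/height = 4.75/13 = 0.365385
s = 1 + (scale-1)·z/height = 1 + (1.58-1)·4.75/13 = 1.211923
θ = twist·z/height = -223°·4.75/13 = -81.4808° = -1.422108 rad
cos θ = 0.148141, sin θ = -0.988966 (intermediates below are computed at full precision and shown rounded to 5 d.p.)
v1: (-5,0.5) → rotate → (-0.24622,5.01890) → ×s → (-0.29840,6.08252) → (-0.30,6.08)
v2: (-3,-4) → rotate → (-4.40029,2.37433) → ×s → (-5.33281,2.87751) → (-5.33,2.88)
v3: (-1.5,-4) → rotate → (-4.17808,0.89088) → ×s → (-5.06351,1.07968) → (-5.06,1.08)
v4: (4.5,-3) → rotate → (-2.30026,-4.89477) → ×s → (-2.78774,-5.93209) → (-2.79,-5.93)
v5: (1,4.5) → rotate → (4.59849,-0.32233) → ×s → (5.57302,-0.39064) → (5.57,-0.39)
v6: (-1.5,3.5) → rotate → (3.23917,2.00194) → ×s → (3.92562,2.42620) → (3.93,2.43)
v7: (-4.5,2) → rotate → (1.31130,4.74663) → ×s → (1.58919,5.75255) → (1.59,5.75)
v8: (-5,1) → rotate → (0.24826,5.09297) → ×s → (0.30087,6.17229) → (0.30,6.17)

Cross-section at z=4.75: (-0.30,6.08) (-5.33,2.88) (-5.06,1.08) (-2.79,-5.93) (5.57,-0.39) (3.93,2.43) (1.59,5.75) (0.30,6.17)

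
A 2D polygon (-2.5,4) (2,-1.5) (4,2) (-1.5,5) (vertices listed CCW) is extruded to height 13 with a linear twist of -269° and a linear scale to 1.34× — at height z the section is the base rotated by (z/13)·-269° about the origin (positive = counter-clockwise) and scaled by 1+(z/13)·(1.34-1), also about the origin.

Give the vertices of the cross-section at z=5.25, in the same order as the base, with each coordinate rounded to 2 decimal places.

t = z/height = 5.25/13 = 0.403846
s = 1 + (scale-1)·z/height = 1 + (1.34-1)·5.25/13 = 1.137308
θ = twist·z/height = -269°·5.25/13 = -108.6346° = -1.896032 rad
cos θ = -0.319532, sin θ = -0.947576 (intermediates below are computed at full precision and shown rounded to 5 d.p.)
v1: (-2.5,4) → rotate → (4.58913,1.09081) → ×s → (5.21925,1.24059) → (5.22,1.24)
v2: (2,-1.5) → rotate → (-2.06043,-1.41585) → ×s → (-2.34334,-1.61026) → (-2.34,-1.61)
v3: (4,2) → rotate → (0.61702,-4.42937) → ×s → (0.70175,-5.03755) → (0.70,-5.04)
v4: (-1.5,5) → rotate → (5.21718,-0.17630) → ×s → (5.93353,-0.20050) → (5.93,-0.20)

Cross-section at z=5.25: (5.22,1.24) (-2.34,-1.61) (0.70,-5.04) (5.93,-0.20)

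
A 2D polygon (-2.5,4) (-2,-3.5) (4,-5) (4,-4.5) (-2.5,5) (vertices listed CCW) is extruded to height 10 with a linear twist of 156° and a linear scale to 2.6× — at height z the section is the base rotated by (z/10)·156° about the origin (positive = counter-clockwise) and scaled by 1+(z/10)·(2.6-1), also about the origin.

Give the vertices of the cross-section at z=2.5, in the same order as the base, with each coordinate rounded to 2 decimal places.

Cross-section at z=2.5: (-6.24,2.15) (0.91,-5.57) (8.76,-1.92) (8.32,-1.37) (-7.13,3.24)

t = z/height = 2.5/10 = 0.25
s = 1 + (scale-1)·z/height = 1 + (2.6-1)·2.5/10 = 1.400000
θ = twist·z/height = 156°·2.5/10 = 39.0000° = 0.680678 rad
cos θ = 0.777146, sin θ = 0.629320 (intermediates below are computed at full precision and shown rounded to 5 d.p.)
v1: (-2.5,4) → rotate → (-4.46015,1.53528) → ×s → (-6.24421,2.14940) → (-6.24,2.15)
v2: (-2,-3.5) → rotate → (0.64833,-3.97865) → ×s → (0.90766,-5.57011) → (0.91,-5.57)
v3: (4,-5) → rotate → (6.25519,-1.36845) → ×s → (8.75726,-1.91583) → (8.76,-1.92)
v4: (4,-4.5) → rotate → (5.94053,-0.97988) → ×s → (8.31674,-1.37183) → (8.32,-1.37)
v5: (-2.5,5) → rotate → (-5.08947,2.31243) → ×s → (-7.12525,3.23740) → (-7.13,3.24)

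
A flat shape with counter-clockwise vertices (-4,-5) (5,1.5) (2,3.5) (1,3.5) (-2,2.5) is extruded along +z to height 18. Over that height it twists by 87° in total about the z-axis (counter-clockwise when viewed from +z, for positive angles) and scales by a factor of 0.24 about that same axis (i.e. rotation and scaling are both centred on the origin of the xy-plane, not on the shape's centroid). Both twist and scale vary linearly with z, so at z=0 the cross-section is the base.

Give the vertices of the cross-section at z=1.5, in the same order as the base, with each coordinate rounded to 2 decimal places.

t = z/height = 1.5/18 = 0.0833333
s = 1 + (scale-1)·z/height = 1 + (0.24-1)·1.5/18 = 0.936667
θ = twist·z/height = 87°·1.5/18 = 7.2500° = 0.126536 rad
cos θ = 0.992005, sin θ = 0.126199 (intermediates below are computed at full precision and shown rounded to 5 d.p.)
v1: (-4,-5) → rotate → (-3.33702,-5.46482) → ×s → (-3.12568,-5.11872) → (-3.13,-5.12)
v2: (5,1.5) → rotate → (4.77073,2.11900) → ×s → (4.46858,1.98480) → (4.47,1.98)
v3: (2,3.5) → rotate → (1.54231,3.72442) → ×s → (1.44463,3.48854) → (1.44,3.49)
v4: (1,3.5) → rotate → (0.55031,3.59822) → ×s → (0.51546,3.37033) → (0.52,3.37)
v5: (-2,2.5) → rotate → (-2.29951,2.22761) → ×s → (-2.15387,2.08653) → (-2.15,2.09)

Cross-section at z=1.5: (-3.13,-5.12) (4.47,1.98) (1.44,3.49) (0.52,3.37) (-2.15,2.09)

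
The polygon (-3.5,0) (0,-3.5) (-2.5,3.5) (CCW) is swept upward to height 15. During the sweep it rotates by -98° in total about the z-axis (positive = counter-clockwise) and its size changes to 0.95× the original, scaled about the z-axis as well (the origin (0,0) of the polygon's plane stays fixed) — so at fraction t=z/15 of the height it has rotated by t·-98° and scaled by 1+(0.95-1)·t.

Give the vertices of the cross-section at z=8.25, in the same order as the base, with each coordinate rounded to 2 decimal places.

Cross-section at z=8.25: (-2.01,2.75) (-2.75,-2.01) (1.32,3.97)

t = z/height = 8.25/15 = 0.55
s = 1 + (scale-1)·z/height = 1 + (0.95-1)·8.25/15 = 0.972500
θ = twist·z/height = -98°·8.25/15 = -53.9000° = -0.940732 rad
cos θ = 0.589196, sin θ = -0.807990 (intermediates below are computed at full precision and shown rounded to 5 d.p.)
v1: (-3.5,0) → rotate → (-2.06219,2.82796) → ×s → (-2.00548,2.75020) → (-2.01,2.75)
v2: (0,-3.5) → rotate → (-2.82796,-2.06219) → ×s → (-2.75020,-2.00548) → (-2.75,-2.01)
v3: (-2.5,3.5) → rotate → (1.35497,4.08216) → ×s → (1.31771,3.96990) → (1.32,3.97)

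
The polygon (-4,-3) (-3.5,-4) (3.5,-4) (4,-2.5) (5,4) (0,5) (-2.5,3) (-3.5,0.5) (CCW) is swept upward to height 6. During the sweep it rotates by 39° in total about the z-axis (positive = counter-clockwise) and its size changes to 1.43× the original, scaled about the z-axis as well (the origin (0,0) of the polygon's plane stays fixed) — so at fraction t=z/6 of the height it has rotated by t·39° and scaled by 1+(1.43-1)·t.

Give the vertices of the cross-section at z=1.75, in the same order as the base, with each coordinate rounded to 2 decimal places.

t = z/height = 1.75/6 = 0.291667
s = 1 + (scale-1)·z/height = 1 + (1.43-1)·1.75/6 = 1.125417
θ = twist·z/height = 39°·1.75/6 = 11.3750° = 0.198531 rad
cos θ = 0.980357, sin θ = 0.197230 (intermediates below are computed at full precision and shown rounded to 5 d.p.)
v1: (-4,-3) → rotate → (-3.32974,-3.72999) → ×s → (-3.74735,-4.19779) → (-3.75,-4.20)
v2: (-3.5,-4) → rotate → (-2.64233,-4.61173) → ×s → (-2.97372,-5.19012) → (-2.97,-5.19)
v3: (3.5,-4) → rotate → (4.22017,-3.23113) → ×s → (4.74945,-3.63636) → (4.75,-3.64)
v4: (4,-2.5) → rotate → (4.41450,-1.66197) → ×s → (4.96816,-1.87041) → (4.97,-1.87)
v5: (5,4) → rotate → (4.11287,4.90758) → ×s → (4.62869,5.52307) → (4.63,5.52)
v6: (0,5) → rotate → (-0.98615,4.90179) → ×s → (-1.10983,5.51655) → (-1.11,5.52)
v7: (-2.5,3) → rotate → (-3.04258,2.44800) → ×s → (-3.42417,2.75502) → (-3.42,2.76)
v8: (-3.5,0.5) → rotate → (-3.52987,-0.20012) → ×s → (-3.97257,-0.22522) → (-3.97,-0.23)

Cross-section at z=1.75: (-3.75,-4.20) (-2.97,-5.19) (4.75,-3.64) (4.97,-1.87) (4.63,5.52) (-1.11,5.52) (-3.42,2.76) (-3.97,-0.23)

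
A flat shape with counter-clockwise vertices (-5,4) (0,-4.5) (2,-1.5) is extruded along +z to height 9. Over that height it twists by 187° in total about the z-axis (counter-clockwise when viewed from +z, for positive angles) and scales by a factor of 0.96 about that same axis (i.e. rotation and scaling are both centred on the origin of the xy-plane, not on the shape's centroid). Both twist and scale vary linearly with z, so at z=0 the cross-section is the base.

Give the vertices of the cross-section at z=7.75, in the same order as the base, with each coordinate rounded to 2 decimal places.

Cross-section at z=7.75: (3.31,-5.22) (1.41,4.11) (-1.36,2.00)

t = z/height = 7.75/9 = 0.861111
s = 1 + (scale-1)·z/height = 1 + (0.96-1)·7.75/9 = 0.965556
θ = twist·z/height = 187°·7.75/9 = 161.0278° = 2.810465 rad
cos θ = -0.945676, sin θ = 0.325110 (intermediates below are computed at full precision and shown rounded to 5 d.p.)
v1: (-5,4) → rotate → (3.42794,-5.40825) → ×s → (3.30987,-5.22197) → (3.31,-5.22)
v2: (0,-4.5) → rotate → (1.46299,4.25554) → ×s → (1.41260,4.10896) → (1.41,4.11)
v3: (2,-1.5) → rotate → (-1.40369,2.06873) → ×s → (-1.35534,1.99748) → (-1.36,2.00)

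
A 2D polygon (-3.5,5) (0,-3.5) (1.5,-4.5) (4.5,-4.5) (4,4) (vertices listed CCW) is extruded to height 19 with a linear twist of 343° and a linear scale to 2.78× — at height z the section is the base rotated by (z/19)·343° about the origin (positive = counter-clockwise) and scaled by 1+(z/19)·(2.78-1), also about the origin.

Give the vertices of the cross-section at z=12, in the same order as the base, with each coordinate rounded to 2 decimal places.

t = z/height = 12/19 = 0.631579
s = 1 + (scale-1)·z/height = 1 + (2.78-1)·12/19 = 2.124211
θ = twist·z/height = 343°·12/19 = 216.6316° = 3.780934 rad
cos θ = -0.802489, sin θ = -0.596667 (intermediates below are computed at full precision and shown rounded to 5 d.p.)
v1: (-3.5,5) → rotate → (5.79205,-1.92411) → ×s → (12.30353,-4.08721) → (12.30,-4.09)
v2: (0,-3.5) → rotate → (-2.08834,2.80871) → ×s → (-4.43606,5.96629) → (-4.44,5.97)
v3: (1.5,-4.5) → rotate → (-3.88874,2.71620) → ×s → (-8.26049,5.76978) → (-8.26,5.77)
v4: (4.5,-4.5) → rotate → (-6.29620,0.92620) → ×s → (-13.37446,1.96744) → (-13.37,1.97)
v5: (4,4) → rotate → (-0.82329,-5.59662) → ×s → (-1.74883,-11.88841) → (-1.75,-11.89)

Cross-section at z=12: (12.30,-4.09) (-4.44,5.97) (-8.26,5.77) (-13.37,1.97) (-1.75,-11.89)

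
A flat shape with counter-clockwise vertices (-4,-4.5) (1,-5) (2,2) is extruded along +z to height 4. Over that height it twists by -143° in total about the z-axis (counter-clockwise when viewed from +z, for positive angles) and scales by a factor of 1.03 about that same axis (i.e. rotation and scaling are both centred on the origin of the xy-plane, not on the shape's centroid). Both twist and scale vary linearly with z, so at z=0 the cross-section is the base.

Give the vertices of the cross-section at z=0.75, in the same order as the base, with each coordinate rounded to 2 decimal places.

t = z/height = 0.75/4 = 0.1875
s = 1 + (scale-1)·z/height = 1 + (1.03-1)·0.75/4 = 1.005625
θ = twist·z/height = -143°·0.75/4 = -26.8125° = -0.467966 rad
cos θ = 0.892487, sin θ = -0.451072 (intermediates below are computed at full precision and shown rounded to 5 d.p.)
v1: (-4,-4.5) → rotate → (-5.59977,-2.21190) → ×s → (-5.63127,-2.22435) → (-5.63,-2.22)
v2: (1,-5) → rotate → (-1.36287,-4.91351) → ×s → (-1.37054,-4.94115) → (-1.37,-4.94)
v3: (2,2) → rotate → (2.68712,0.88283) → ×s → (2.70223,0.88780) → (2.70,0.89)

Cross-section at z=0.75: (-5.63,-2.22) (-1.37,-4.94) (2.70,0.89)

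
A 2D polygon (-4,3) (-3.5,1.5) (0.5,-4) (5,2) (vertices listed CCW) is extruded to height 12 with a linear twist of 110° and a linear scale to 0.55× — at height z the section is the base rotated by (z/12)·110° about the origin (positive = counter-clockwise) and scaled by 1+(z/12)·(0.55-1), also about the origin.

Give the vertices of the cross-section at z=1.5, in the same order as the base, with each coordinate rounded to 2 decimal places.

t = z/height = 1.5/12 = 0.125
s = 1 + (scale-1)·z/height = 1 + (0.55-1)·1.5/12 = 0.943750
θ = twist·z/height = 110°·1.5/12 = 13.7500° = 0.239983 rad
cos θ = 0.971342, sin θ = 0.237686 (intermediates below are computed at full precision and shown rounded to 5 d.p.)
v1: (-4,3) → rotate → (-4.59843,1.96328) → ×s → (-4.33976,1.85285) → (-4.34,1.85)
v2: (-3.5,1.5) → rotate → (-3.75623,0.62511) → ×s → (-3.54494,0.58995) → (-3.54,0.59)
v3: (0.5,-4) → rotate → (1.43641,-3.76653) → ×s → (1.35562,-3.55466) → (1.36,-3.55)
v4: (5,2) → rotate → (4.38134,3.13111) → ×s → (4.13489,2.95499) → (4.13,2.95)

Cross-section at z=1.5: (-4.34,1.85) (-3.54,0.59) (1.36,-3.55) (4.13,2.95)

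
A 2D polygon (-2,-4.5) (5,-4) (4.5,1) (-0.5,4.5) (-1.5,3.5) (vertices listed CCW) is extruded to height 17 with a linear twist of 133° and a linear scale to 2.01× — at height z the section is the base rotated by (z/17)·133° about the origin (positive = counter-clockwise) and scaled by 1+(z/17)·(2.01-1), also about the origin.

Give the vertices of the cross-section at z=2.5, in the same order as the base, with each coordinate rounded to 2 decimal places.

t = z/height = 2.5/17 = 0.147059
s = 1 + (scale-1)·z/height = 1 + (2.01-1)·2.5/17 = 1.148529
θ = twist·z/height = 133°·2.5/17 = 19.5588° = 0.341366 rad
cos θ = 0.942298, sin θ = 0.334774 (intermediates below are computed at full precision and shown rounded to 5 d.p.)
v1: (-2,-4.5) → rotate → (-0.37811,-4.90989) → ×s → (-0.43427,-5.63915) → (-0.43,-5.64)
v2: (5,-4) → rotate → (6.05059,-2.09532) → ×s → (6.94928,-2.40654) → (6.95,-2.41)
v3: (4.5,1) → rotate → (3.90557,2.44878) → ×s → (4.48566,2.81250) → (4.49,2.81)
v4: (-0.5,4.5) → rotate → (-1.97763,4.07296) → ×s → (-2.27137,4.67791) → (-2.27,4.68)
v5: (-1.5,3.5) → rotate → (-2.58516,2.79588) → ×s → (-2.96913,3.21115) → (-2.97,3.21)

Cross-section at z=2.5: (-0.43,-5.64) (6.95,-2.41) (4.49,2.81) (-2.27,4.68) (-2.97,3.21)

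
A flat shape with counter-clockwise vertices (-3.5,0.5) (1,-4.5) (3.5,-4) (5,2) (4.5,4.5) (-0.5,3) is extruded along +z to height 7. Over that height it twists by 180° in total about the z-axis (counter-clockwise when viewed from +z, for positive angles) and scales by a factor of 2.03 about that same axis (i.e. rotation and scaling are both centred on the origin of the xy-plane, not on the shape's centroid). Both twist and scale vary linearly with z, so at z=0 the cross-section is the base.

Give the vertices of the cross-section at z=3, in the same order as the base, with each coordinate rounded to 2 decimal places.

t = z/height = 3/7 = 0.428571
s = 1 + (scale-1)·z/height = 1 + (2.03-1)·3/7 = 1.441429
θ = twist·z/height = 180°·3/7 = 77.1429° = 1.346397 rad
cos θ = 0.222521, sin θ = 0.974928 (intermediates below are computed at full precision and shown rounded to 5 d.p.)
v1: (-3.5,0.5) → rotate → (-1.26629,-3.30099) → ×s → (-1.82526,-4.75814) → (-1.83,-4.76)
v2: (1,-4.5) → rotate → (4.60970,-0.02642) → ×s → (6.64455,-0.03808) → (6.64,-0.04)
v3: (3.5,-4) → rotate → (4.67853,2.52216) → ×s → (6.74377,3.63552) → (6.74,3.64)
v4: (5,2) → rotate → (-0.83725,5.31968) → ×s → (-1.20684,7.66794) → (-1.21,7.67)
v5: (4.5,4.5) → rotate → (-3.38583,5.38852) → ×s → (-4.88043,7.76717) → (-4.88,7.77)
v6: (-0.5,3) → rotate → (-3.03604,0.18010) → ×s → (-4.37624,0.25960) → (-4.38,0.26)

Cross-section at z=3: (-1.83,-4.76) (6.64,-0.04) (6.74,3.64) (-1.21,7.67) (-4.88,7.77) (-4.38,0.26)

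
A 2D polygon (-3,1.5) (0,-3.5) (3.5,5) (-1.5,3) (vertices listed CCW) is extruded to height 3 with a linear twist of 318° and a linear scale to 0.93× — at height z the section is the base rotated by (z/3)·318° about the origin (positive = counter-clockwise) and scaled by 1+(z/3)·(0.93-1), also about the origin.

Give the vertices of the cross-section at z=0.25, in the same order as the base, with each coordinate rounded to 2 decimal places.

Cross-section at z=0.25: (-3.33,0.00) (1.55,-3.11) (0.90,6.00) (-2.67,2.00)

t = z/height = 0.25/3 = 0.0833333
s = 1 + (scale-1)·z/height = 1 + (0.93-1)·0.25/3 = 0.994167
θ = twist·z/height = 318°·0.25/3 = 26.5000° = 0.462512 rad
cos θ = 0.894934, sin θ = 0.446198 (intermediates below are computed at full precision and shown rounded to 5 d.p.)
v1: (-3,1.5) → rotate → (-3.35410,0.00381) → ×s → (-3.33453,0.00379) → (-3.33,0.00)
v2: (0,-3.5) → rotate → (1.56169,-3.13227) → ×s → (1.55258,-3.11400) → (1.55,-3.11)
v3: (3.5,5) → rotate → (0.90128,6.03636) → ×s → (0.89602,6.00115) → (0.90,6.00)
v4: (-1.5,3) → rotate → (-2.68099,2.01551) → ×s → (-2.66536,2.00375) → (-2.67,2.00)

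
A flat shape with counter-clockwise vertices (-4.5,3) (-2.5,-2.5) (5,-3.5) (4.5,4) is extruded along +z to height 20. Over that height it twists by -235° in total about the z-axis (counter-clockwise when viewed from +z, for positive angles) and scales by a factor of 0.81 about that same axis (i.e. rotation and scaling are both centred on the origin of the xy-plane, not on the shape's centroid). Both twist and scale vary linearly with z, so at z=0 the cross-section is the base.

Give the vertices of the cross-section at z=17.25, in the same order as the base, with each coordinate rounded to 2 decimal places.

t = z/height = 17.25/20 = 0.8625
s = 1 + (scale-1)·z/height = 1 + (0.81-1)·17.25/20 = 0.836125
θ = twist·z/height = -235°·17.25/20 = -202.6875° = -3.537564 rad
cos θ = -0.922622, sin θ = 0.385705 (intermediates below are computed at full precision and shown rounded to 5 d.p.)
v1: (-4.5,3) → rotate → (2.99469,-4.50354) → ×s → (2.50393,-3.76552) → (2.50,-3.77)
v2: (-2.5,-2.5) → rotate → (3.27082,1.34229) → ×s → (2.73481,1.12233) → (2.73,1.12)
v3: (5,-3.5) → rotate → (-3.26314,5.15770) → ×s → (-2.72840,4.31248) → (-2.73,4.31)
v4: (4.5,4) → rotate → (-5.69462,-1.95482) → ×s → (-4.76141,-1.63447) → (-4.76,-1.63)

Cross-section at z=17.25: (2.50,-3.77) (2.73,1.12) (-2.73,4.31) (-4.76,-1.63)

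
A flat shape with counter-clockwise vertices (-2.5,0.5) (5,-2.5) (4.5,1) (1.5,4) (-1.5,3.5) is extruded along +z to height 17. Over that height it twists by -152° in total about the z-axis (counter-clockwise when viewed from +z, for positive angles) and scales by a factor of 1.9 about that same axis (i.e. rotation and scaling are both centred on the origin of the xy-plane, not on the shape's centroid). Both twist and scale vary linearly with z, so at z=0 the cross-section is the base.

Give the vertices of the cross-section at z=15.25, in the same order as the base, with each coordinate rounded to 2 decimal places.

t = z/height = 15.25/17 = 0.897059
s = 1 + (scale-1)·z/height = 1 + (1.9-1)·15.25/17 = 1.807353
θ = twist·z/height = -152°·15.25/17 = -136.3529° = -2.379808 rad
cos θ = -0.723605, sin θ = -0.690214 (intermediates below are computed at full precision and shown rounded to 5 d.p.)
v1: (-2.5,0.5) → rotate → (2.15412,1.36373) → ×s → (3.89326,2.46475) → (3.89,2.46)
v2: (5,-2.5) → rotate → (-5.34356,-1.64206) → ×s → (-9.65770,-2.96778) → (-9.66,-2.97)
v3: (4.5,1) → rotate → (-2.56601,-3.82957) → ×s → (-4.63768,-6.92138) → (-4.64,-6.92)
v4: (1.5,4) → rotate → (1.67545,-3.92974) → ×s → (3.02813,-7.10243) → (3.03,-7.10)
v5: (-1.5,3.5) → rotate → (3.50116,-1.49730) → ×s → (6.32783,-2.70614) → (6.33,-2.71)

Cross-section at z=15.25: (3.89,2.46) (-9.66,-2.97) (-4.64,-6.92) (3.03,-7.10) (6.33,-2.71)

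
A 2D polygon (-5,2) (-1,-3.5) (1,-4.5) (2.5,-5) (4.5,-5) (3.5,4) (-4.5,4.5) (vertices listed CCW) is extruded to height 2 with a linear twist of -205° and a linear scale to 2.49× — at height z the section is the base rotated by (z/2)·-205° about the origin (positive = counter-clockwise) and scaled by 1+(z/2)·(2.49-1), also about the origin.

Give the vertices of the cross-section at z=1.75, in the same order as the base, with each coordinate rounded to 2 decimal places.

Cross-section at z=1.75: (11.57,-4.48) (2.22,8.09) (-2.42,10.34) (-5.88,11.46) (-10.49,11.40) (-7.96,-9.30) (10.48,-10.25)

t = z/height = 1.75/2 = 0.875
s = 1 + (scale-1)·z/height = 1 + (2.49-1)·1.75/2 = 2.303750
θ = twist·z/height = -205°·1.75/2 = -179.3750° = -3.130684 rad
cos θ = -0.999941, sin θ = -0.010908 (intermediates below are computed at full precision and shown rounded to 5 d.p.)
v1: (-5,2) → rotate → (5.02152,-1.94534) → ×s → (11.56832,-4.48158) → (11.57,-4.48)
v2: (-1,-3.5) → rotate → (0.96176,3.51070) → ×s → (2.21566,8.08777) → (2.22,8.09)
v3: (1,-4.5) → rotate → (-1.04903,4.48882) → ×s → (-2.41670,10.34113) → (-2.42,10.34)
v4: (2.5,-5) → rotate → (-2.55439,4.97243) → ×s → (-5.88468,11.45524) → (-5.88,11.46)
v5: (4.5,-5) → rotate → (-4.55427,4.95062) → ×s → (-10.49191,11.40498) → (-10.49,11.40)
v6: (3.5,4) → rotate → (-3.45616,-4.03794) → ×s → (-7.96213,-9.30241) → (-7.96,-9.30)
v7: (-4.5,4.5) → rotate → (4.54882,-4.45065) → ×s → (10.47934,-10.25318) → (10.48,-10.25)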